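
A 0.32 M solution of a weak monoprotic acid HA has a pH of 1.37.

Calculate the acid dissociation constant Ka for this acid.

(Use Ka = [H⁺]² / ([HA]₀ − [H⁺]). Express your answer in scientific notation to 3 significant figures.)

[H⁺] = 10^(−pH) = 10^(−1.37) = 4.266e-02 M. For HA ⇌ H⁺ + A⁻, Ka = [H⁺][A⁻]/[HA] = [H⁺]² / ([HA]₀ − [H⁺]) = (4.266e-02)² / (0.32 − 4.266e-02) = 6.56e-03.

K_a = 6.56e-03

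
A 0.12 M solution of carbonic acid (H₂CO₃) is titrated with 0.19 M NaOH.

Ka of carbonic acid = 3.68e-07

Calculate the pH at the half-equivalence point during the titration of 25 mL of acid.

At half-equivalence [HA] = [A⁻], so Henderson-Hasselbalch gives pH = pKa = -log(3.68e-07) = 6.43.

pH = pKa = 6.43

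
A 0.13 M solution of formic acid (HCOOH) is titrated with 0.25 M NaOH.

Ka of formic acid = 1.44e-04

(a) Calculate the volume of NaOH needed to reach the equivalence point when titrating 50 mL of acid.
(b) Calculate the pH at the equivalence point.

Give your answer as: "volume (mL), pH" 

moles acid = 0.13 × 50/1000 = 0.0065 mol; V_base = moles/0.25 × 1000 = 26.0 mL. At equivalence only the conjugate base is present: [A⁻] = 0.0065/0.076 = 8.5526e-02 M. Kb = Kw/Ka = 6.94e-11; [OH⁻] = √(Kb × [A⁻]) = 2.4371e-06; pOH = 5.61; pH = 14 - pOH = 8.39.

V = 26.0 mL, pH = 8.39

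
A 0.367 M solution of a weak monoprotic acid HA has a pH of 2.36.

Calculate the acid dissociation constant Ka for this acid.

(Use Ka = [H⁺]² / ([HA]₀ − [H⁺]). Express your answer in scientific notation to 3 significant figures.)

[H⁺] = 10^(−pH) = 10^(−2.36) = 4.365e-03 M. For HA ⇌ H⁺ + A⁻, Ka = [H⁺][A⁻]/[HA] = [H⁺]² / ([HA]₀ − [H⁺]) = (4.365e-03)² / (0.367 − 4.365e-03) = 5.25e-05.

K_a = 5.25e-05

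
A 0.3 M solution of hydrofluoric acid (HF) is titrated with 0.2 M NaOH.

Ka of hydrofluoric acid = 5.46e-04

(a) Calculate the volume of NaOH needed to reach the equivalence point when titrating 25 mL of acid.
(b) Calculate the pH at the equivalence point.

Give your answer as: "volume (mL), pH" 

moles acid = 0.3 × 25/1000 = 0.0075 mol; V_base = moles/0.2 × 1000 = 37.5 mL. At equivalence only the conjugate base is present: [A⁻] = 0.0075/0.062 = 1.2000e-01 M. Kb = Kw/Ka = 1.83e-11; [OH⁻] = √(Kb × [A⁻]) = 1.4825e-06; pOH = 5.83; pH = 14 - pOH = 8.17.

V = 37.5 mL, pH = 8.17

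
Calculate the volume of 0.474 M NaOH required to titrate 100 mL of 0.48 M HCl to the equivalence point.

At equivalence: moles acid = moles base. moles HCl = 0.48 × 100/1000 = 0.048 mol. V_base = moles / 0.474 × 1000 = 101.3 mL.

V_{base} = 101.3 mL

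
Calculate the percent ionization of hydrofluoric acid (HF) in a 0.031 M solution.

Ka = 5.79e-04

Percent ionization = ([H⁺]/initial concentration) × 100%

Using Ka equilibrium: x² + Ka×x - Ka×C = 0. Solving: [H⁺] = 3.9570e-03. Percent = (3.9570e-03/0.031) × 100

Percent ionization = 12.8%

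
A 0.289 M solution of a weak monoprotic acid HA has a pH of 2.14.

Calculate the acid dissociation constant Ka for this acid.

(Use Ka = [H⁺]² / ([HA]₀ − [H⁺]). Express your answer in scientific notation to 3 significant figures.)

[H⁺] = 10^(−pH) = 10^(−2.14) = 7.244e-03 M. For HA ⇌ H⁺ + A⁻, Ka = [H⁺][A⁻]/[HA] = [H⁺]² / ([HA]₀ − [H⁺]) = (7.244e-03)² / (0.289 − 7.244e-03) = 1.86e-04.

K_a = 1.86e-04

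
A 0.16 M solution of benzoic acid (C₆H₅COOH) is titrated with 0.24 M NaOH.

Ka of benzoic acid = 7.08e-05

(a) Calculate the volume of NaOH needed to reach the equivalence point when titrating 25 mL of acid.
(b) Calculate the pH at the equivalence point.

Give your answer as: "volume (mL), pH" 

moles acid = 0.16 × 25/1000 = 0.004 mol; V_base = moles/0.24 × 1000 = 16.7 mL. At equivalence only the conjugate base is present: [A⁻] = 0.004/0.042 = 9.6000e-02 M. Kb = Kw/Ka = 1.41e-10; [OH⁻] = √(Kb × [A⁻]) = 3.6823e-06; pOH = 5.43; pH = 14 - pOH = 8.57.

V = 16.7 mL, pH = 8.57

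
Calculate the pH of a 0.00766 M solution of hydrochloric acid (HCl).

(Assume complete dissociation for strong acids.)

[H⁺] = 0.00766 M for strong acid. pH = -log[H⁺] = -log(0.00766)

pH = 2.12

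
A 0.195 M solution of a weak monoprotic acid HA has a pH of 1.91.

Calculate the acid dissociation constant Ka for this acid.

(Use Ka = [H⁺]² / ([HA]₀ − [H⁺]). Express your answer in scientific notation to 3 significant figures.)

[H⁺] = 10^(−pH) = 10^(−1.91) = 1.230e-02 M. For HA ⇌ H⁺ + A⁻, Ka = [H⁺][A⁻]/[HA] = [H⁺]² / ([HA]₀ − [H⁺]) = (1.230e-02)² / (0.195 − 1.230e-02) = 8.28e-04.

K_a = 8.28e-04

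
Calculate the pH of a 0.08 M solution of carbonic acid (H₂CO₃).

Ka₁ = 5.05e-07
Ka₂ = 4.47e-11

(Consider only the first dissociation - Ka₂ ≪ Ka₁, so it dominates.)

First dissociation dominates. From Ka₁ = [H⁺][HA⁻]/[H₂A], x² + Ka₁·x − Ka₁·C = 0 with C = 0.08 M and Ka₁ = 5.05e-07. Solving: [H⁺] = (−Ka₁ + √(Ka₁² + 4·Ka₁·C)) / 2 = 2.0075e-04 M. pH = -log(2.0075e-04) = 3.70.

pH = 3.70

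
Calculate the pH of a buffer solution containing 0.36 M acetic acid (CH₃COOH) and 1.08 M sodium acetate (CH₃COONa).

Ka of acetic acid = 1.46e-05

pKa = -log(1.46e-05) = 4.84. pH = pKa + log([A⁻]/[HA]) = 4.84 + log(1.08/0.36)

pH = 5.31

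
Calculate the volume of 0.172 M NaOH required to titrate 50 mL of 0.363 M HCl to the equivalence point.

At equivalence: moles acid = moles base. moles HCl = 0.363 × 50/1000 = 0.01815 mol. V_base = moles / 0.172 × 1000 = 105.5 mL.

V_{base} = 105.5 mL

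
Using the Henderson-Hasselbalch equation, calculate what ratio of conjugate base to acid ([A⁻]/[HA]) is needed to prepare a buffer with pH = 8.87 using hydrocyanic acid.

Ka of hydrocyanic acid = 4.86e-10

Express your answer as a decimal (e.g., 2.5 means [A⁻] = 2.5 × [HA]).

pKa = -log(4.86e-10) = 9.3134. pH = pKa + log([A⁻]/[HA]), so log([A⁻]/[HA]) = pH − pKa = 8.87 − 9.3134 = -0.4434. [A⁻]/[HA] = 10^(-0.4434) = 0.360

[A⁻]/[HA] = 0.360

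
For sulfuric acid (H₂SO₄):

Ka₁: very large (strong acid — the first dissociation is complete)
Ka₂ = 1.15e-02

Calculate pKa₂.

pKa₂ = -log(Ka₂) = -log(1.15e-02) = 1.94.

pK_{a2} = 1.94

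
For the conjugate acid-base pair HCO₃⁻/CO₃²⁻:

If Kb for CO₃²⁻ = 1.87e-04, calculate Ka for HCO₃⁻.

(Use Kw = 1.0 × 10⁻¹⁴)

For a conjugate pair Ka × Kb = Kw, so Ka = Kw/Kb = 1.0 × 10⁻¹⁴ / 1.87e-04 = 5.35e-11.

K_a = 5.35e-11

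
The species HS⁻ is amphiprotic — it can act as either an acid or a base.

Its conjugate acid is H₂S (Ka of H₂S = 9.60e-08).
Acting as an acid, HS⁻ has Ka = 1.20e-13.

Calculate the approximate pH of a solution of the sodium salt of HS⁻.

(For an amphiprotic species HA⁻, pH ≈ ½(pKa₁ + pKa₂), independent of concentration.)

pKa₁ = -log(9.60e-08) = 7.02; pKa₂ = -log(1.20e-13) = 12.92. For an amphiprotic species, pH ≈ ½(pKa₁ + pKa₂) = ½(7.02 + 12.92) = 9.97.

pH = 9.97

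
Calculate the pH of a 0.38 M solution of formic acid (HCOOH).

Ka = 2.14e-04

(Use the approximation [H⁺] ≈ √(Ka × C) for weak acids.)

[H⁺] = √(Ka × C) = √(2.14e-04 × 0.38) = 9.0178e-03. pH = -log(9.0178e-03)

pH = 2.04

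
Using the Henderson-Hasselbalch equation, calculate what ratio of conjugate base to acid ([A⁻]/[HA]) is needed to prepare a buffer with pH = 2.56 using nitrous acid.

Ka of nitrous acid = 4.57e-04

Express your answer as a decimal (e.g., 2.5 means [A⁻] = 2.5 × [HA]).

pKa = -log(4.57e-04) = 3.3401. pH = pKa + log([A⁻]/[HA]), so log([A⁻]/[HA]) = pH − pKa = 2.56 − 3.3401 = -0.7801. [A⁻]/[HA] = 10^(-0.7801) = 0.166

[A⁻]/[HA] = 0.166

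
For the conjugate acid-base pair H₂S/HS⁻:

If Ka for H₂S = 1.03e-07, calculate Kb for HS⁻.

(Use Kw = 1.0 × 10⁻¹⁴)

For a conjugate pair Ka × Kb = Kw, so Kb = Kw/Ka = 1.0 × 10⁻¹⁴ / 1.03e-07 = 9.71e-08.

K_b = 9.71e-08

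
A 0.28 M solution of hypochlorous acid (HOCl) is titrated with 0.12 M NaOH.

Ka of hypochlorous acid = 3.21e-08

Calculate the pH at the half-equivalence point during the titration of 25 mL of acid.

At half-equivalence [HA] = [A⁻], so Henderson-Hasselbalch gives pH = pKa = -log(3.21e-08) = 7.49.

pH = pKa = 7.49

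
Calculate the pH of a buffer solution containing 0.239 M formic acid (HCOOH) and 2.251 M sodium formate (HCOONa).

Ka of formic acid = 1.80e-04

pKa = -log(1.80e-04) = 3.74. pH = pKa + log([A⁻]/[HA]) = 3.74 + log(2.251/0.239)

pH = 4.72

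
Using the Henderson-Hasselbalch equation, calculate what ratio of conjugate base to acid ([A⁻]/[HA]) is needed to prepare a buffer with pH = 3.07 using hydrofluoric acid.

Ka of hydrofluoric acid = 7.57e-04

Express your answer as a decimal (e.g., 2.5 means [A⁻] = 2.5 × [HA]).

pKa = -log(7.57e-04) = 3.1209. pH = pKa + log([A⁻]/[HA]), so log([A⁻]/[HA]) = pH − pKa = 3.07 − 3.1209 = -0.0509. [A⁻]/[HA] = 10^(-0.0509) = 0.889

[A⁻]/[HA] = 0.889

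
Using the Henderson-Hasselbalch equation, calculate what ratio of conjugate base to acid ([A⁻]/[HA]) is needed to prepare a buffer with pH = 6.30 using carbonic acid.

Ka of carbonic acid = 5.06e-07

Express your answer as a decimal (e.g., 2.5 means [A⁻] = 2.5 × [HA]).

pKa = -log(5.06e-07) = 6.2958. pH = pKa + log([A⁻]/[HA]), so log([A⁻]/[HA]) = pH − pKa = 6.30 − 6.2958 = 0.0042. [A⁻]/[HA] = 10^(0.0042) = 1.01

[A⁻]/[HA] = 1.01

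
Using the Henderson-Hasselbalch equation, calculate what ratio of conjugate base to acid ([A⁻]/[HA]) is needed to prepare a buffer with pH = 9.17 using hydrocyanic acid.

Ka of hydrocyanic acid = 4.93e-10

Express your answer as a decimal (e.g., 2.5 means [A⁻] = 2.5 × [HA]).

pKa = -log(4.93e-10) = 9.3072. pH = pKa + log([A⁻]/[HA]), so log([A⁻]/[HA]) = pH − pKa = 9.17 − 9.3072 = -0.1372. [A⁻]/[HA] = 10^(-0.1372) = 0.729

[A⁻]/[HA] = 0.729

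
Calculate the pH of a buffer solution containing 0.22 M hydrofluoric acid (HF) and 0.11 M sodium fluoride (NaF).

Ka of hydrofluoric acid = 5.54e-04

pKa = -log(5.54e-04) = 3.26. pH = pKa + log([A⁻]/[HA]) = 3.26 + log(0.11/0.22)

pH = 2.96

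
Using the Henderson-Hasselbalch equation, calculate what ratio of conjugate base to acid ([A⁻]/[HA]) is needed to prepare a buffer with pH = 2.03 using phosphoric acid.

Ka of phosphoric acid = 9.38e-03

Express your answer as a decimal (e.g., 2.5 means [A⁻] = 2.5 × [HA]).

pKa = -log(9.38e-03) = 2.0278. pH = pKa + log([A⁻]/[HA]), so log([A⁻]/[HA]) = pH − pKa = 2.03 − 2.0278 = 0.0022. [A⁻]/[HA] = 10^(0.0022) = 1.01

[A⁻]/[HA] = 1.01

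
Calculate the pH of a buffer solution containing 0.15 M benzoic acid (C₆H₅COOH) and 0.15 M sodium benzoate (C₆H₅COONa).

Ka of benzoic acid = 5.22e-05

pKa = -log(5.22e-05) = 4.28. pH = pKa + log([A⁻]/[HA]) = 4.28 + log(0.15/0.15)

pH = 4.28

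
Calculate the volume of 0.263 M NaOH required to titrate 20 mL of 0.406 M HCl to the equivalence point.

At equivalence: moles acid = moles base. moles HCl = 0.406 × 20/1000 = 0.00812 mol. V_base = moles / 0.263 × 1000 = 30.9 mL.

V_{base} = 30.9 mL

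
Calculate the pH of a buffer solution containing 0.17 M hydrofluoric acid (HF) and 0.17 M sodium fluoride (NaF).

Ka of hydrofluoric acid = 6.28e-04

pKa = -log(6.28e-04) = 3.20. pH = pKa + log([A⁻]/[HA]) = 3.20 + log(0.17/0.17)

pH = 3.20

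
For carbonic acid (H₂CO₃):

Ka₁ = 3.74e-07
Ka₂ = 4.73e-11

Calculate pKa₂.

pKa₂ = -log(Ka₂) = -log(4.73e-11) = 10.33.

pK_{a2} = 10.33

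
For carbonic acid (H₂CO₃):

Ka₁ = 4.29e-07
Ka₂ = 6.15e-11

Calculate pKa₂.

pKa₂ = -log(Ka₂) = -log(6.15e-11) = 10.21.

pK_{a2} = 10.21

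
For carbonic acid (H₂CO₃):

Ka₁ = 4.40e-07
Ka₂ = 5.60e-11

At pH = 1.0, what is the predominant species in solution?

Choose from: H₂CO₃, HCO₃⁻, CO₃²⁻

pKa₁ = 6.36, pKa₂ = 10.25. For a polyprotic acid the predominant species crosses at each pKa: below pKa_n the protonated form dominates, above it the deprotonated form does. At pH = 1.0, the predominant species is H₂CO₃.

H₂CO₃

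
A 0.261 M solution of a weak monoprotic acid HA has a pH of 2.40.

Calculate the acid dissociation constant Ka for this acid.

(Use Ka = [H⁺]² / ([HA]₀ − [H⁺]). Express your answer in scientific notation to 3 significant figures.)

[H⁺] = 10^(−pH) = 10^(−2.40) = 3.981e-03 M. For HA ⇌ H⁺ + A⁻, Ka = [H⁺][A⁻]/[HA] = [H⁺]² / ([HA]₀ − [H⁺]) = (3.981e-03)² / (0.261 − 3.981e-03) = 6.17e-05.

K_a = 6.17e-05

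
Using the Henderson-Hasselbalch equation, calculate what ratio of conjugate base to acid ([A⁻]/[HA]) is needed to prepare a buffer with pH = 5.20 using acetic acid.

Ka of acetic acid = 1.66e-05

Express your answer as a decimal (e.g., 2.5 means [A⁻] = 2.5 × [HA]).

pKa = -log(1.66e-05) = 4.7799. pH = pKa + log([A⁻]/[HA]), so log([A⁻]/[HA]) = pH − pKa = 5.20 − 4.7799 = 0.4201. [A⁻]/[HA] = 10^(0.4201) = 2.63

[A⁻]/[HA] = 2.63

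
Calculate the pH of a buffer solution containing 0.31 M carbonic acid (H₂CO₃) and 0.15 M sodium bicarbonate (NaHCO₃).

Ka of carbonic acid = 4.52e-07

pKa = -log(4.52e-07) = 6.34. pH = pKa + log([A⁻]/[HA]) = 6.34 + log(0.15/0.31)

pH = 6.03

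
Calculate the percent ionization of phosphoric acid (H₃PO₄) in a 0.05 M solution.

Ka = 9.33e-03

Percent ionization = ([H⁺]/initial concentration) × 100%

Using Ka equilibrium: x² + Ka×x - Ka×C = 0. Solving: [H⁺] = 1.7432e-02. Percent = (1.7432e-02/0.05) × 100

Percent ionization = 34.9%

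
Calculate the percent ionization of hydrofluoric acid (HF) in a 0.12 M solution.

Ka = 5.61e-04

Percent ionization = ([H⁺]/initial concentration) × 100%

Using Ka equilibrium: x² + Ka×x - Ka×C = 0. Solving: [H⁺] = 7.9292e-03. Percent = (7.9292e-03/0.12) × 100

Percent ionization = 6.61%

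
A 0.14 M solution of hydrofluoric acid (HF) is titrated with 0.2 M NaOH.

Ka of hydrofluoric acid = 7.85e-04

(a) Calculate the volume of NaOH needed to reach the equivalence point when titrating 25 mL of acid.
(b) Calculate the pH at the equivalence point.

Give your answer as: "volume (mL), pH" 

moles acid = 0.14 × 25/1000 = 0.0035 mol; V_base = moles/0.2 × 1000 = 17.5 mL. At equivalence only the conjugate base is present: [A⁻] = 0.0035/0.043 = 8.2353e-02 M. Kb = Kw/Ka = 1.27e-11; [OH⁻] = √(Kb × [A⁻]) = 1.0242e-06; pOH = 5.99; pH = 14 - pOH = 8.01.

V = 17.5 mL, pH = 8.01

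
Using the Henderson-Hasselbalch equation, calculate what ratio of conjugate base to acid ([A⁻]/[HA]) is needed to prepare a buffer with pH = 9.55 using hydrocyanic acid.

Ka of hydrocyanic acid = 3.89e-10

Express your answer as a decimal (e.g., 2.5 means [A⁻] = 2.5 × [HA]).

pKa = -log(3.89e-10) = 9.4101. pH = pKa + log([A⁻]/[HA]), so log([A⁻]/[HA]) = pH − pKa = 9.55 − 9.4101 = 0.1399. [A⁻]/[HA] = 10^(0.1399) = 1.38

[A⁻]/[HA] = 1.38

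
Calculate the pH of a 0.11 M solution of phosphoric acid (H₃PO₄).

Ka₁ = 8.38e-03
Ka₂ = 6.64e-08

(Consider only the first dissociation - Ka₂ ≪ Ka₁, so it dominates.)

First dissociation dominates. From Ka₁ = [H⁺][HA⁻]/[H₂A], x² + Ka₁·x − Ka₁·C = 0 with C = 0.11 M and Ka₁ = 8.38e-03. Solving: [H⁺] = (−Ka₁ + √(Ka₁² + 4·Ka₁·C)) / 2 = 2.6459e-02 M. pH = -log(2.6459e-02) = 1.58.

pH = 1.58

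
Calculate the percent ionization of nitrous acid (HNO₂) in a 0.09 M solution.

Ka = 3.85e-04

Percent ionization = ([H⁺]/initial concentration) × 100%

Using Ka equilibrium: x² + Ka×x - Ka×C = 0. Solving: [H⁺] = 5.6971e-03. Percent = (5.6971e-03/0.09) × 100

Percent ionization = 6.33%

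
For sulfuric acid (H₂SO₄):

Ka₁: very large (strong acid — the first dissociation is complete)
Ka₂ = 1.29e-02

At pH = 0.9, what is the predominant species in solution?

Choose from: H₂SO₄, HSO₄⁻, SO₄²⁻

The first dissociation is complete, so H₂SO₄ itself is never the predominant species in water; pKa₂ = -log(1.29e-02) = 1.89. For a polyprotic acid the predominant species crosses at each pKa: below pKa_n the protonated form dominates, above it the deprotonated form does. At pH = 0.9, the predominant species is HSO₄⁻.

HSO₄⁻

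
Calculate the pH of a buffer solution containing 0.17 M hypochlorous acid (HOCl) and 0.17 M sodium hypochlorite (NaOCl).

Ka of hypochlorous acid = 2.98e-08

pKa = -log(2.98e-08) = 7.53. pH = pKa + log([A⁻]/[HA]) = 7.53 + log(0.17/0.17)

pH = 7.53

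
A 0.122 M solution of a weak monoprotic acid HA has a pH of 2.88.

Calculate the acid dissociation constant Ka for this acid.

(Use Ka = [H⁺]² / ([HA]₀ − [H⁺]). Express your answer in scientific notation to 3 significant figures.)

[H⁺] = 10^(−pH) = 10^(−2.88) = 1.318e-03 M. For HA ⇌ H⁺ + A⁻, Ka = [H⁺][A⁻]/[HA] = [H⁺]² / ([HA]₀ − [H⁺]) = (1.318e-03)² / (0.122 − 1.318e-03) = 1.44e-05.

K_a = 1.44e-05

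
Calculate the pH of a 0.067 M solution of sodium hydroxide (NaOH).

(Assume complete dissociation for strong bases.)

[OH⁻] = 0.067 M for strong base. pOH = -log[OH⁻] = 1.17, pH = 14 - pOH

pH = 12.83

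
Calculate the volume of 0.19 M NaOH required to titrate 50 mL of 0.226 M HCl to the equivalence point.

At equivalence: moles acid = moles base. moles HCl = 0.226 × 50/1000 = 0.0113 mol. V_base = moles / 0.19 × 1000 = 59.5 mL.

V_{base} = 59.5 mL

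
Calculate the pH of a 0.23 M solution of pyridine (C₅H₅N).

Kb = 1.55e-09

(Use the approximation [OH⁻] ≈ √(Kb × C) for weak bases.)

[OH⁻] = √(Kb × C) = √(1.55e-09 × 0.23) = 1.8881e-05. pOH = 4.72, pH = 14 - pOH

pH = 9.28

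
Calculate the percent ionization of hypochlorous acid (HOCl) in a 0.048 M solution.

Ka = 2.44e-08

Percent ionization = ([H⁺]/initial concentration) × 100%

Using Ka equilibrium: x² + Ka×x - Ka×C = 0. Solving: [H⁺] = 3.4211e-05. Percent = (3.4211e-05/0.048) × 100

Percent ionization = 0.0713%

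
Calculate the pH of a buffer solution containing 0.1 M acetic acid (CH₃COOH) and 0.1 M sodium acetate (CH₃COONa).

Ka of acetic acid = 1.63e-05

pKa = -log(1.63e-05) = 4.79. pH = pKa + log([A⁻]/[HA]) = 4.79 + log(0.1/0.1)

pH = 4.79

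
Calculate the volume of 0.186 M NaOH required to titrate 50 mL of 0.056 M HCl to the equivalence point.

At equivalence: moles acid = moles base. moles HCl = 0.056 × 50/1000 = 0.0028 mol. V_base = moles / 0.186 × 1000 = 15.1 mL.

V_{base} = 15.1 mL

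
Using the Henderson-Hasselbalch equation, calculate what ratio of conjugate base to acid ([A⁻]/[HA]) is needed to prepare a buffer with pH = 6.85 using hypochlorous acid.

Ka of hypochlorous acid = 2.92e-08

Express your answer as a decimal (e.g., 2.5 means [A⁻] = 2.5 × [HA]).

pKa = -log(2.92e-08) = 7.5346. pH = pKa + log([A⁻]/[HA]), so log([A⁻]/[HA]) = pH − pKa = 6.85 − 7.5346 = -0.6846. [A⁻]/[HA] = 10^(-0.6846) = 0.207

[A⁻]/[HA] = 0.207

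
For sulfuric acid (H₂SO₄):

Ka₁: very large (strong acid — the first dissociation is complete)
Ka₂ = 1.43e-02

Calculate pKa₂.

pKa₂ = -log(Ka₂) = -log(1.43e-02) = 1.84.

pK_{a2} = 1.84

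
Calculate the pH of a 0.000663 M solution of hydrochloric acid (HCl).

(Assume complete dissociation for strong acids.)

[H⁺] = 0.000663 M for strong acid. pH = -log[H⁺] = -log(0.000663)

pH = 3.18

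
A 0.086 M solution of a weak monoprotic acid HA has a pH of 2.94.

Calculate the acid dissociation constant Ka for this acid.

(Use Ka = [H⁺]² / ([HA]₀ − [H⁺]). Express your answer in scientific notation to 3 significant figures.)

[H⁺] = 10^(−pH) = 10^(−2.94) = 1.148e-03 M. For HA ⇌ H⁺ + A⁻, Ka = [H⁺][A⁻]/[HA] = [H⁺]² / ([HA]₀ − [H⁺]) = (1.148e-03)² / (0.086 − 1.148e-03) = 1.55e-05.

K_a = 1.55e-05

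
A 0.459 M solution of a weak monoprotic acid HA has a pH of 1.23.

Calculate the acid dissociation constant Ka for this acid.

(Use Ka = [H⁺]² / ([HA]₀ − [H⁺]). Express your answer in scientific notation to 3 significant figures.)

[H⁺] = 10^(−pH) = 10^(−1.23) = 5.888e-02 M. For HA ⇌ H⁺ + A⁻, Ka = [H⁺][A⁻]/[HA] = [H⁺]² / ([HA]₀ − [H⁺]) = (5.888e-02)² / (0.459 − 5.888e-02) = 8.67e-03.

K_a = 8.67e-03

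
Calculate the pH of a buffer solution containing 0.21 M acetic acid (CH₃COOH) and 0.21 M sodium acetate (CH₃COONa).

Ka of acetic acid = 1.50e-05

pKa = -log(1.50e-05) = 4.82. pH = pKa + log([A⁻]/[HA]) = 4.82 + log(0.21/0.21)

pH = 4.82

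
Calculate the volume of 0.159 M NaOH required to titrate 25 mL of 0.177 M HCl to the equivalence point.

At equivalence: moles acid = moles base. moles HCl = 0.177 × 25/1000 = 0.004425 mol. V_base = moles / 0.159 × 1000 = 27.8 mL.

V_{base} = 27.8 mL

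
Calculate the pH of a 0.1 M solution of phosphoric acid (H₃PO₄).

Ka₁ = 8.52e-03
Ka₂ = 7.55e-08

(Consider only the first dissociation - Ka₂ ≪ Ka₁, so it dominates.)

First dissociation dominates. From Ka₁ = [H⁺][HA⁻]/[H₂A], x² + Ka₁·x − Ka₁·C = 0 with C = 0.1 M and Ka₁ = 8.52e-03. Solving: [H⁺] = (−Ka₁ + √(Ka₁² + 4·Ka₁·C)) / 2 = 2.5238e-02 M. pH = -log(2.5238e-02) = 1.60.

pH = 1.60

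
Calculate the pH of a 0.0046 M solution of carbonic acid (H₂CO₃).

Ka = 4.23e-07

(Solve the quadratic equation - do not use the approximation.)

x² + Ka×x - Ka×C = 0. Using quadratic formula: [H⁺] = 4.3900e-05

pH = 4.36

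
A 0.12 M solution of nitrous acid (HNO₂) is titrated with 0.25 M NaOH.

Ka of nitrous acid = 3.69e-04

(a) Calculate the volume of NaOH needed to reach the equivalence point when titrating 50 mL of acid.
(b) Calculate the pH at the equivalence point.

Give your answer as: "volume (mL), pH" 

moles acid = 0.12 × 50/1000 = 0.006 mol; V_base = moles/0.25 × 1000 = 24.0 mL. At equivalence only the conjugate base is present: [A⁻] = 0.006/0.074 = 8.1081e-02 M. Kb = Kw/Ka = 2.71e-11; [OH⁻] = √(Kb × [A⁻]) = 1.4823e-06; pOH = 5.83; pH = 14 - pOH = 8.17.

V = 24.0 mL, pH = 8.17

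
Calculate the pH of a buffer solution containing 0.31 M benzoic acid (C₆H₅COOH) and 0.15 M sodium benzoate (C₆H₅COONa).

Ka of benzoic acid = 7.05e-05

pKa = -log(7.05e-05) = 4.15. pH = pKa + log([A⁻]/[HA]) = 4.15 + log(0.15/0.31)

pH = 3.84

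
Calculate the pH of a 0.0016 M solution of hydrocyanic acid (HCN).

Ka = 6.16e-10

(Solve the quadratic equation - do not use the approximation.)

x² + Ka×x - Ka×C = 0. Using quadratic formula: [H⁺] = 9.9247e-07

pH = 6.00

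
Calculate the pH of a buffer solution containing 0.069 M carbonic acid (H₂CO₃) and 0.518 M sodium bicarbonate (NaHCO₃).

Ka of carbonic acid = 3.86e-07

pKa = -log(3.86e-07) = 6.41. pH = pKa + log([A⁻]/[HA]) = 6.41 + log(0.518/0.069)

pH = 7.29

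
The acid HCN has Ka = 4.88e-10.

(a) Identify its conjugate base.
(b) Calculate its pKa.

(a) The conjugate base is formed by removing one H⁺ from HCN, giving CN⁻. (b) pKa = -log(Ka) = -log(4.88e-10) = 9.31.

Conjugate base: CN⁻; pK_a = 9.31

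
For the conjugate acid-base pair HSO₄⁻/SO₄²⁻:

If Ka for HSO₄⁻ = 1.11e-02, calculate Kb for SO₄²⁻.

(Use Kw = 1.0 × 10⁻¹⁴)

For a conjugate pair Ka × Kb = Kw, so Kb = Kw/Ka = 1.0 × 10⁻¹⁴ / 1.11e-02 = 9.01e-13.

K_b = 9.01e-13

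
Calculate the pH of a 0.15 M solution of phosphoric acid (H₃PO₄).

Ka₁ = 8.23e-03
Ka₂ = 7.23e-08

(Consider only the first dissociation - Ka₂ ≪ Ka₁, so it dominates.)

First dissociation dominates. From Ka₁ = [H⁺][HA⁻]/[H₂A], x² + Ka₁·x − Ka₁·C = 0 with C = 0.15 M and Ka₁ = 8.23e-03. Solving: [H⁺] = (−Ka₁ + √(Ka₁² + 4·Ka₁·C)) / 2 = 3.1261e-02 M. pH = -log(3.1261e-02) = 1.51.

pH = 1.51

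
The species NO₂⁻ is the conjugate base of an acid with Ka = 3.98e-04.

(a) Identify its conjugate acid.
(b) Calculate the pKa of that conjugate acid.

(a) The conjugate acid is formed by adding one H⁺ to NO₂⁻, giving HNO₂. (b) pKa = -log(Ka) = -log(3.98e-04) = 3.40.

Conjugate acid: HNO₂; pK_a = 3.40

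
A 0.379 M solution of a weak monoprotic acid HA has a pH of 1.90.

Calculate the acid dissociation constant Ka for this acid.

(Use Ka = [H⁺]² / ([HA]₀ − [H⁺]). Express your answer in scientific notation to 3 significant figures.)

[H⁺] = 10^(−pH) = 10^(−1.90) = 1.259e-02 M. For HA ⇌ H⁺ + A⁻, Ka = [H⁺][A⁻]/[HA] = [H⁺]² / ([HA]₀ − [H⁺]) = (1.259e-02)² / (0.379 − 1.259e-02) = 4.33e-04.

K_a = 4.33e-04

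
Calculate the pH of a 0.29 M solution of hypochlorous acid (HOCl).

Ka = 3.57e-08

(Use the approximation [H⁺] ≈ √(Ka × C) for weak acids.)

[H⁺] = √(Ka × C) = √(3.57e-08 × 0.29) = 1.0175e-04. pH = -log(1.0175e-04)

pH = 3.99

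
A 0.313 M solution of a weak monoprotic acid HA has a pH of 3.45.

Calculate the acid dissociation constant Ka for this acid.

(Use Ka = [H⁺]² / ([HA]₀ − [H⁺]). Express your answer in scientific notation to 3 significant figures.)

[H⁺] = 10^(−pH) = 10^(−3.45) = 3.548e-04 M. For HA ⇌ H⁺ + A⁻, Ka = [H⁺][A⁻]/[HA] = [H⁺]² / ([HA]₀ − [H⁺]) = (3.548e-04)² / (0.313 − 3.548e-04) = 4.03e-07.

K_a = 4.03e-07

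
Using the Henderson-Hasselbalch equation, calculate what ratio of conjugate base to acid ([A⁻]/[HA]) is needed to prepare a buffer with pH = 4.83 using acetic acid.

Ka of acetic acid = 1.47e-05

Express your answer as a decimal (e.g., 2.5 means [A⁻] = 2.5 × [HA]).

pKa = -log(1.47e-05) = 4.8327. pH = pKa + log([A⁻]/[HA]), so log([A⁻]/[HA]) = pH − pKa = 4.83 − 4.8327 = -0.0027. [A⁻]/[HA] = 10^(-0.0027) = 0.994

[A⁻]/[HA] = 0.994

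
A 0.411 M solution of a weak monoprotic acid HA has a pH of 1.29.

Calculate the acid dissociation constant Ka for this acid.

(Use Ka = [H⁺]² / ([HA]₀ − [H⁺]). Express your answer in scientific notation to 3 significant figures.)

[H⁺] = 10^(−pH) = 10^(−1.29) = 5.129e-02 M. For HA ⇌ H⁺ + A⁻, Ka = [H⁺][A⁻]/[HA] = [H⁺]² / ([HA]₀ − [H⁺]) = (5.129e-02)² / (0.411 − 5.129e-02) = 7.31e-03.

K_a = 7.31e-03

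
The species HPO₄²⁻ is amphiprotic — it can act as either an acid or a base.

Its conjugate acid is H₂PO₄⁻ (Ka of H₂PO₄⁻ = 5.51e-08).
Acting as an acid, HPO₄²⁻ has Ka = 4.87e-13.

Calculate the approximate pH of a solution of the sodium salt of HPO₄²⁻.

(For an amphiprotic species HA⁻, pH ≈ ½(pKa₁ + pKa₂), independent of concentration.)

pKa₁ = -log(5.51e-08) = 7.26; pKa₂ = -log(4.87e-13) = 12.31. For an amphiprotic species, pH ≈ ½(pKa₁ + pKa₂) = ½(7.26 + 12.31) = 9.79.

pH = 9.79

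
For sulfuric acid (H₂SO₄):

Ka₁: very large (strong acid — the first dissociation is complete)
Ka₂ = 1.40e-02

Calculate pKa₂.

pKa₂ = -log(Ka₂) = -log(1.40e-02) = 1.85.

pK_{a2} = 1.85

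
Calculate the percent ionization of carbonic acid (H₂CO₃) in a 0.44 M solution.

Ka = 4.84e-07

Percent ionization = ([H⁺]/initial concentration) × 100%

Using Ka equilibrium: x² + Ka×x - Ka×C = 0. Solving: [H⁺] = 4.6123e-04. Percent = (4.6123e-04/0.44) × 100

Percent ionization = 0.105%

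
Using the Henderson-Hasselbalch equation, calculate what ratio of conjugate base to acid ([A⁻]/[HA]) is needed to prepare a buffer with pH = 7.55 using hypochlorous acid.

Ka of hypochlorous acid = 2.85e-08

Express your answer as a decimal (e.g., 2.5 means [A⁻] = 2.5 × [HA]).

pKa = -log(2.85e-08) = 7.5452. pH = pKa + log([A⁻]/[HA]), so log([A⁻]/[HA]) = pH − pKa = 7.55 − 7.5452 = 0.0048. [A⁻]/[HA] = 10^(0.0048) = 1.01

[A⁻]/[HA] = 1.01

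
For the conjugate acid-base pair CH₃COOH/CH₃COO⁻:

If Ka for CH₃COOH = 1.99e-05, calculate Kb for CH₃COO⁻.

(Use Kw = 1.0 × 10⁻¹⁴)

For a conjugate pair Ka × Kb = Kw, so Kb = Kw/Ka = 1.0 × 10⁻¹⁴ / 1.99e-05 = 5.03e-10.

K_b = 5.03e-10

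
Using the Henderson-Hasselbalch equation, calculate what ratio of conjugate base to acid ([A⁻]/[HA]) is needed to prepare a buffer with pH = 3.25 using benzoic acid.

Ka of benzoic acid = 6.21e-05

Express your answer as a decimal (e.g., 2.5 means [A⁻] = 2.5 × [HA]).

pKa = -log(6.21e-05) = 4.2069. pH = pKa + log([A⁻]/[HA]), so log([A⁻]/[HA]) = pH − pKa = 3.25 − 4.2069 = -0.9569. [A⁻]/[HA] = 10^(-0.9569) = 0.110

[A⁻]/[HA] = 0.110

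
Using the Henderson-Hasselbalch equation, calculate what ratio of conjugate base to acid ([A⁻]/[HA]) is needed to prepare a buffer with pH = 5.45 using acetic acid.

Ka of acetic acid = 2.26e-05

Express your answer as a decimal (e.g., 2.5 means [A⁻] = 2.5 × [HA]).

pKa = -log(2.26e-05) = 4.6459. pH = pKa + log([A⁻]/[HA]), so log([A⁻]/[HA]) = pH − pKa = 5.45 − 4.6459 = 0.8041. [A⁻]/[HA] = 10^(0.8041) = 6.37

[A⁻]/[HA] = 6.37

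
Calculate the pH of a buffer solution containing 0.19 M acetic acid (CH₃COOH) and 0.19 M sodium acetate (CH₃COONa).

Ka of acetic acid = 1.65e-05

pKa = -log(1.65e-05) = 4.78. pH = pKa + log([A⁻]/[HA]) = 4.78 + log(0.19/0.19)

pH = 4.78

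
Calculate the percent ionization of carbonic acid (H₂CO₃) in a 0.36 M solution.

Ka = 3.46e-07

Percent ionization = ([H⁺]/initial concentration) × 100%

Using Ka equilibrium: x² + Ka×x - Ka×C = 0. Solving: [H⁺] = 3.5276e-04. Percent = (3.5276e-04/0.36) × 100

Percent ionization = 0.098%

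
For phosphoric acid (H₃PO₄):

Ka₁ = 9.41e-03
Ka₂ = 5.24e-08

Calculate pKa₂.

pKa₂ = -log(Ka₂) = -log(5.24e-08) = 7.28.

pK_{a2} = 7.28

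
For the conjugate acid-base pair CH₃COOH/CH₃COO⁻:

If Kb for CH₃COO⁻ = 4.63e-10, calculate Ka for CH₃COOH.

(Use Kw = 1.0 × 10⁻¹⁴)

For a conjugate pair Ka × Kb = Kw, so Ka = Kw/Kb = 1.0 × 10⁻¹⁴ / 4.63e-10 = 2.16e-05.

K_a = 2.16e-05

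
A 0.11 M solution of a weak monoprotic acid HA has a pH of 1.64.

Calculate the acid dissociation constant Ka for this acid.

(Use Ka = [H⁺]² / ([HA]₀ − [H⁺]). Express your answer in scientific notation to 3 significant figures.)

[H⁺] = 10^(−pH) = 10^(−1.64) = 2.291e-02 M. For HA ⇌ H⁺ + A⁻, Ka = [H⁺][A⁻]/[HA] = [H⁺]² / ([HA]₀ − [H⁺]) = (2.291e-02)² / (0.11 − 2.291e-02) = 6.03e-03.

K_a = 6.03e-03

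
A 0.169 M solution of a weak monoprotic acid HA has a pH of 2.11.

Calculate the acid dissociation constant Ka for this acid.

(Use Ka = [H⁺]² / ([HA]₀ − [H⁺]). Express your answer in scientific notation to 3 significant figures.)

[H⁺] = 10^(−pH) = 10^(−2.11) = 7.762e-03 M. For HA ⇌ H⁺ + A⁻, Ka = [H⁺][A⁻]/[HA] = [H⁺]² / ([HA]₀ − [H⁺]) = (7.762e-03)² / (0.169 − 7.762e-03) = 3.74e-04.

K_a = 3.74e-04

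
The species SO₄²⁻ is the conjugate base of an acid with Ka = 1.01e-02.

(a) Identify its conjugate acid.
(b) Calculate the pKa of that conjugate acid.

(a) The conjugate acid is formed by adding one H⁺ to SO₄²⁻, giving HSO₄⁻. (b) pKa = -log(Ka) = -log(1.01e-02) = 2.00.

Conjugate acid: HSO₄⁻; pK_a = 2.00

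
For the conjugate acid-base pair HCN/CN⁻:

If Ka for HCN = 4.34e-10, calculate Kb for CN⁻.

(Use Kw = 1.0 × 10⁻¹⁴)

For a conjugate pair Ka × Kb = Kw, so Kb = Kw/Ka = 1.0 × 10⁻¹⁴ / 4.34e-10 = 2.30e-05.

K_b = 2.30e-05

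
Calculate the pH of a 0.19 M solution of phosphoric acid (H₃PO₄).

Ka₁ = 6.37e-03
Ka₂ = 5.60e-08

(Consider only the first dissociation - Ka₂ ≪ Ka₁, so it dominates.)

First dissociation dominates. From Ka₁ = [H⁺][HA⁻]/[H₂A], x² + Ka₁·x − Ka₁·C = 0 with C = 0.19 M and Ka₁ = 6.37e-03. Solving: [H⁺] = (−Ka₁ + √(Ka₁² + 4·Ka₁·C)) / 2 = 3.1750e-02 M. pH = -log(3.1750e-02) = 1.50.

pH = 1.50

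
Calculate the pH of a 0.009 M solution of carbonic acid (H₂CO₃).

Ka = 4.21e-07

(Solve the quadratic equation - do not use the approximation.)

x² + Ka×x - Ka×C = 0. Using quadratic formula: [H⁺] = 6.1345e-05

pH = 4.21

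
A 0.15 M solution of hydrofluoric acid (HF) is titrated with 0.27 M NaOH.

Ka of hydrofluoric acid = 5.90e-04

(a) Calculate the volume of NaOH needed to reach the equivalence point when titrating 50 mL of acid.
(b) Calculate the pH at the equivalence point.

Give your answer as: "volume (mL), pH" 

moles acid = 0.15 × 50/1000 = 0.0075 mol; V_base = moles/0.27 × 1000 = 27.8 mL. At equivalence only the conjugate base is present: [A⁻] = 0.0075/0.078 = 9.6429e-02 M. Kb = Kw/Ka = 1.69e-11; [OH⁻] = √(Kb × [A⁻]) = 1.2784e-06; pOH = 5.89; pH = 14 - pOH = 8.11.

V = 27.8 mL, pH = 8.11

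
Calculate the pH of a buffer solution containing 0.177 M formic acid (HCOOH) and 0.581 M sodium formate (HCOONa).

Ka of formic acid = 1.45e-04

pKa = -log(1.45e-04) = 3.84. pH = pKa + log([A⁻]/[HA]) = 3.84 + log(0.581/0.177)

pH = 4.35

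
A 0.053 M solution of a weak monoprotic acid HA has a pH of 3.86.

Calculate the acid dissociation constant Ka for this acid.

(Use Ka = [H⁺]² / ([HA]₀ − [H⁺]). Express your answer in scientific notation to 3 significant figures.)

[H⁺] = 10^(−pH) = 10^(−3.86) = 1.380e-04 M. For HA ⇌ H⁺ + A⁻, Ka = [H⁺][A⁻]/[HA] = [H⁺]² / ([HA]₀ − [H⁺]) = (1.380e-04)² / (0.053 − 1.380e-04) = 3.60e-07.

K_a = 3.60e-07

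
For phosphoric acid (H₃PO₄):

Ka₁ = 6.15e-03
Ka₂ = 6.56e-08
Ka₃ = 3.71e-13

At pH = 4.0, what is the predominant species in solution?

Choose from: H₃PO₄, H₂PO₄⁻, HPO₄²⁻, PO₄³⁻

pKa₁ = 2.21, pKa₂ = 7.18, pKa₃ = 12.43. For a polyprotic acid the predominant species crosses at each pKa: below pKa_n the protonated form dominates, above it the deprotonated form does. At pH = 4.0, the predominant species is H₂PO₄⁻.

H₂PO₄⁻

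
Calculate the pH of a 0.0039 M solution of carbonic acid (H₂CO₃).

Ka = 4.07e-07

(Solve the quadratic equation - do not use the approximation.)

x² + Ka×x - Ka×C = 0. Using quadratic formula: [H⁺] = 3.9638e-05

pH = 4.40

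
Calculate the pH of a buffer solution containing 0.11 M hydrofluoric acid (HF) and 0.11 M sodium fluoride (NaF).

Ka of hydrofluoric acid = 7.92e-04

pKa = -log(7.92e-04) = 3.10. pH = pKa + log([A⁻]/[HA]) = 3.10 + log(0.11/0.11)

pH = 3.10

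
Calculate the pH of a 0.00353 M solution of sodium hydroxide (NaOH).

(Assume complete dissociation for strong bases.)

[OH⁻] = 0.00353 M for strong base. pOH = -log[OH⁻] = 2.45, pH = 14 - pOH

pH = 11.55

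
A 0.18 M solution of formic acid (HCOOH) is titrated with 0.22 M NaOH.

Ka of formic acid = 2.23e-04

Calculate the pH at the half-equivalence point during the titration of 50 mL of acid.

At half-equivalence [HA] = [A⁻], so Henderson-Hasselbalch gives pH = pKa = -log(2.23e-04) = 3.65.

pH = pKa = 3.65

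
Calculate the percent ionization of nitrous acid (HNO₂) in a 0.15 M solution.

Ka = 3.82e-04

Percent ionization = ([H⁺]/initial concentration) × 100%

Using Ka equilibrium: x² + Ka×x - Ka×C = 0. Solving: [H⁺] = 7.3811e-03. Percent = (7.3811e-03/0.15) × 100

Percent ionization = 4.92%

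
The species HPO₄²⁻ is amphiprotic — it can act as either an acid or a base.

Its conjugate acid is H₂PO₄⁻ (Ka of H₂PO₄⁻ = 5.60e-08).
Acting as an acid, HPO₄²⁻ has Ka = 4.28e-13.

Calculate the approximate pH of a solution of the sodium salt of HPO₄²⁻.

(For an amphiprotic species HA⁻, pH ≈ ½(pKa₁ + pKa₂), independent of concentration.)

pKa₁ = -log(5.60e-08) = 7.25; pKa₂ = -log(4.28e-13) = 12.37. For an amphiprotic species, pH ≈ ½(pKa₁ + pKa₂) = ½(7.25 + 12.37) = 9.81.

pH = 9.81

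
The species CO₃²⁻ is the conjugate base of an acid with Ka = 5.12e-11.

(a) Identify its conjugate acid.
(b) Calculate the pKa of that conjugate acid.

(a) The conjugate acid is formed by adding one H⁺ to CO₃²⁻, giving HCO₃⁻. (b) pKa = -log(Ka) = -log(5.12e-11) = 10.29.

Conjugate acid: HCO₃⁻; pK_a = 10.29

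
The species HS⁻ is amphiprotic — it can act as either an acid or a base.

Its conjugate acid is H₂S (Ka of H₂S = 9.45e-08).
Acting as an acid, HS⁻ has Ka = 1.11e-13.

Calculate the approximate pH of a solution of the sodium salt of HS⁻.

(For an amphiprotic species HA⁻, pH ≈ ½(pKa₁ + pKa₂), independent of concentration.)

pKa₁ = -log(9.45e-08) = 7.02; pKa₂ = -log(1.11e-13) = 12.95. For an amphiprotic species, pH ≈ ½(pKa₁ + pKa₂) = ½(7.02 + 12.95) = 9.99.

pH = 9.99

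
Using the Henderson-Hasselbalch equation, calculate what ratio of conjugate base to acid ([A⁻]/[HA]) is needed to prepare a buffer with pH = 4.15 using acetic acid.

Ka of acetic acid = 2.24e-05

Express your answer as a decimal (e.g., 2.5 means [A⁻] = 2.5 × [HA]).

pKa = -log(2.24e-05) = 4.6498. pH = pKa + log([A⁻]/[HA]), so log([A⁻]/[HA]) = pH − pKa = 4.15 − 4.6498 = -0.4998. [A⁻]/[HA] = 10^(-0.4998) = 0.316

[A⁻]/[HA] = 0.316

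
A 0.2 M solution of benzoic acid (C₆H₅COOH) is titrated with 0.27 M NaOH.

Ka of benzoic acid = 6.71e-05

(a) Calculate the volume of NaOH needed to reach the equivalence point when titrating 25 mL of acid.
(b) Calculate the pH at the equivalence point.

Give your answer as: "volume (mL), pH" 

moles acid = 0.2 × 25/1000 = 0.005 mol; V_base = moles/0.27 × 1000 = 18.5 mL. At equivalence only the conjugate base is present: [A⁻] = 0.005/0.044 = 1.1489e-01 M. Kb = Kw/Ka = 1.49e-10; [OH⁻] = √(Kb × [A⁻]) = 4.1380e-06; pOH = 5.38; pH = 14 - pOH = 8.62.

V = 18.5 mL, pH = 8.62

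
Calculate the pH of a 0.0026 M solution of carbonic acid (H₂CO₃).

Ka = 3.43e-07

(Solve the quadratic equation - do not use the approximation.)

x² + Ka×x - Ka×C = 0. Using quadratic formula: [H⁺] = 2.9692e-05

pH = 4.53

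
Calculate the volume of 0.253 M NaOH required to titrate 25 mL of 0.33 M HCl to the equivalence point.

At equivalence: moles acid = moles base. moles HCl = 0.33 × 25/1000 = 0.00825 mol. V_base = moles / 0.253 × 1000 = 32.6 mL.

V_{base} = 32.6 mL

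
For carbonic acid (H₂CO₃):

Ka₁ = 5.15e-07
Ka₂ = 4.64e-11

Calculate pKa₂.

pKa₂ = -log(Ka₂) = -log(4.64e-11) = 10.33.

pK_{a2} = 10.33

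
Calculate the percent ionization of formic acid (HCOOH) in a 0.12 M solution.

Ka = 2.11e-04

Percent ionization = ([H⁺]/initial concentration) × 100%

Using Ka equilibrium: x² + Ka×x - Ka×C = 0. Solving: [H⁺] = 4.9275e-03. Percent = (4.9275e-03/0.12) × 100

Percent ionization = 4.11%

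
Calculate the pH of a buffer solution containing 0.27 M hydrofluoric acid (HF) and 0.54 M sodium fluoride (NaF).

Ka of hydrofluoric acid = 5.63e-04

pKa = -log(5.63e-04) = 3.25. pH = pKa + log([A⁻]/[HA]) = 3.25 + log(0.54/0.27)

pH = 3.55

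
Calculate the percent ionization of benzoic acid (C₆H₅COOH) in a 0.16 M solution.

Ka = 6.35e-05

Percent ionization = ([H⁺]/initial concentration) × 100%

Using Ka equilibrium: x² + Ka×x - Ka×C = 0. Solving: [H⁺] = 3.1559e-03. Percent = (3.1559e-03/0.16) × 100

Percent ionization = 1.97%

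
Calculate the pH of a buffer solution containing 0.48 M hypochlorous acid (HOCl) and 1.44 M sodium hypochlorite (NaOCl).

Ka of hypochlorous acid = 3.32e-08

pKa = -log(3.32e-08) = 7.48. pH = pKa + log([A⁻]/[HA]) = 7.48 + log(1.44/0.48)

pH = 7.96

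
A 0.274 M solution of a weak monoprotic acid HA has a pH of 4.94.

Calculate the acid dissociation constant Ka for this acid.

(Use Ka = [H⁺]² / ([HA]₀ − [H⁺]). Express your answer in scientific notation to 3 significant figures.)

[H⁺] = 10^(−pH) = 10^(−4.94) = 1.148e-05 M. For HA ⇌ H⁺ + A⁻, Ka = [H⁺][A⁻]/[HA] = [H⁺]² / ([HA]₀ − [H⁺]) = (1.148e-05)² / (0.274 − 1.148e-05) = 4.81e-10.

K_a = 4.81e-10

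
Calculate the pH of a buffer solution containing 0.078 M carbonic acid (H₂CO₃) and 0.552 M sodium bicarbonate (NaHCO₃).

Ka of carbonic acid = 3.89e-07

pKa = -log(3.89e-07) = 6.41. pH = pKa + log([A⁻]/[HA]) = 6.41 + log(0.552/0.078)

pH = 7.26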